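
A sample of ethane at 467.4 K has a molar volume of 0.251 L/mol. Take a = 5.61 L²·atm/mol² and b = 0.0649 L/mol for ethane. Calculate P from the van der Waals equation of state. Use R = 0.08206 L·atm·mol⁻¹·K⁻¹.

P ≈ 117.1 atm

P = RT/(V_m − b) − a/V_m²
RT/(V_m − b) = (0.08206)(467.4)/(0.251 − 0.0649) = 38.355/0.18610 = 206.10 atm
a/V_m² = 5.61/(0.251)² = 89.046 atm
P = 206.10 − 89.046 = 117.1 atm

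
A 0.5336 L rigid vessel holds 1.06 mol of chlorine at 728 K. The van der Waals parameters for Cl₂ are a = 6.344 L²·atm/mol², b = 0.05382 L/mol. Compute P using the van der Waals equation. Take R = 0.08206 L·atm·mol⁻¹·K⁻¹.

P = nRT/(V − nb) − a n²/V²
nRT/(V − nb) = (1.06)(0.08206)(728)/(0.5336 − 1.06×0.05382) = 63.324/0.47655 = 132.88 atm
a n²/V² = (6.344)(1.06)²/(0.5336)² = 25.035 atm
P = 132.88 − 25.035 = 107.8 atm

P ≈ 107.8 atm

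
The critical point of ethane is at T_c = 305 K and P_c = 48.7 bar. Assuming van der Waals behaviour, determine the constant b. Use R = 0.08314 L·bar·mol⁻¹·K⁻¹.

b ≈ 0.06509 L/mol

From T_c = 8a/(27Rb) and P_c = a/(27b²): b = R T_c/(8 P_c).
b = (0.08314)(305)/(8×48.7) = 25.358/389.60 = 0.06509 L/mol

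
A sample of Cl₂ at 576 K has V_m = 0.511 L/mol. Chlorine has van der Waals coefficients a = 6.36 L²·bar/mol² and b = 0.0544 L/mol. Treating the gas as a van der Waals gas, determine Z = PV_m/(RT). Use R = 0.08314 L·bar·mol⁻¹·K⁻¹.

P = RT/(V_m − b) − a/V_m² = (0.08314)(576)/(0.511 − 0.0544) − 6.36/(0.511)²
  = 47.889/0.45660 − 24.357 = 104.88 − 24.357 = 80.52 bar
Z = PV_m/(RT) = (80.52)(0.511)/((0.08314)(576)) = 41.146/47.889 = 0.8592

Z ≈ 0.8592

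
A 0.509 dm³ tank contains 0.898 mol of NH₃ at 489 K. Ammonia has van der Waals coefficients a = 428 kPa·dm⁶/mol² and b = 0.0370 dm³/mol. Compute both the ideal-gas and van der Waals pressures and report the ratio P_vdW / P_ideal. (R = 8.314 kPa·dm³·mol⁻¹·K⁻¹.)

Ideal: P_ideal = nRT/V = (0.898)(8.314)(489)/0.509 = 7172.61 kPa
vdW: P = nRT/(V − nb) − a n²/V² = 3650.86/0.475774 − 345.141/0.259081 = 7673.52 − 1332.17 = 6341.35 kPa
Ratio = 6341.35/7172.61 = 0.8841

P_vdW / P_ideal ≈ 0.8841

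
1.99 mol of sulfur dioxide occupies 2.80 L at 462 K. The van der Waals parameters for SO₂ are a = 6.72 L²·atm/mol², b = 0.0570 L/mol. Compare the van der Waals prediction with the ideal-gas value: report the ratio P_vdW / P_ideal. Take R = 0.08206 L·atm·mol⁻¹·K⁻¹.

P_vdW / P_ideal ≈ 0.9162

Ideal: P_ideal = nRT/V = (1.99)(0.08206)(462)/2.80 = 26.9444 atm
vdW: P = nRT/(V − nb) − a n²/V² = 75.4443/2.68657 − 26.6119/7.84000 = 28.0820 − 3.39438 = 24.6876 atm
Ratio = 24.6876/26.9444 = 0.9162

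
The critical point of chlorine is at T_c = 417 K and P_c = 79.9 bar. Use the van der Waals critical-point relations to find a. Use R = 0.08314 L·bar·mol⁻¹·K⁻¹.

From T_c = 8a/(27Rb) and P_c = a/(27b²): a = 27 R² T_c²/(64 P_c).
a = 27×(0.08314)²×(417)²/(64×79.9) = 32453/5113.6 = 6.346 L²·bar/mol²

a ≈ 6.346 L²·bar/mol²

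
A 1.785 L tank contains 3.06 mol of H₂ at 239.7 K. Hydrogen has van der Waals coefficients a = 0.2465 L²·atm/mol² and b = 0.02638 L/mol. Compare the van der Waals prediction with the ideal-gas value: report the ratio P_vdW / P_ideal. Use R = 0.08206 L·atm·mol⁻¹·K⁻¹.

P_vdW / P_ideal ≈ 1.026

Ideal: P_ideal = nRT/V = (3.06)(0.08206)(239.7)/1.785 = 33.7196 atm
vdW: P = nRT/(V − nb) − a n²/V² = 60.1895/1.70428 − 2.30813/3.18623 = 35.3167 − 0.724408 = 34.5923 atm
Ratio = 34.5923/33.7196 = 1.026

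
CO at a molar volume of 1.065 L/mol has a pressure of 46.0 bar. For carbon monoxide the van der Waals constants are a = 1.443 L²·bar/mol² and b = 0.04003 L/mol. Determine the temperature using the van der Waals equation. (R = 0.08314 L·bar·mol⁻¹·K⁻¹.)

T ≈ 582.8 K

T = (P + a/V_m²)(V_m − b)/R
P + a/V_m² = 46.0 + 1.443/(1.065)² = 47.272 bar
V_m − b = 1.065 − 0.04003 = 1.0250 L/mol
T = (47.272)(1.0250)/0.08314 = 582.8 K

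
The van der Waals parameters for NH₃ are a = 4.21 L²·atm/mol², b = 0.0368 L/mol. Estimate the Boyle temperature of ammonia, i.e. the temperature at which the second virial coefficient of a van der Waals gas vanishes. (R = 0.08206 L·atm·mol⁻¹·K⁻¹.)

For a van der Waals gas the second virial coefficient B₂ = b − a/(RT) vanishes at T_B = a/(Rb).
T_B = 4.21/(0.08206×0.0368) = 4.21/0.0030198 = 1394 K

T_B ≈ 1394 K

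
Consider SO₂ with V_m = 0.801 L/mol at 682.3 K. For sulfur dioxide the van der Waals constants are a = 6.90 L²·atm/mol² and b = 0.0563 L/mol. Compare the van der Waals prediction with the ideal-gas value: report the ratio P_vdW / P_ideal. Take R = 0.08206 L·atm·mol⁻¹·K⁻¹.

P_vdW / P_ideal ≈ 0.9217

Ideal: P_ideal = RT/V_m = (0.08206)(682.3)/0.801 = 69.8995 atm
vdW: P = RT/(V_m − b) − a/V_m² = 55.9895/0.744700 − 6.90/0.641601 = 75.1840 − 10.7543 = 64.4297 atm
Ratio = 64.4297/69.8995 = 0.9217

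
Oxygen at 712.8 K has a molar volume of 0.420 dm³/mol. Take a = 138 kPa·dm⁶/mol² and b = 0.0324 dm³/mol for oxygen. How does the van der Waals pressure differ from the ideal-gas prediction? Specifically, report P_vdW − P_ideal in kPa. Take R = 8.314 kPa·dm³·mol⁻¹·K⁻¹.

Ideal: P_ideal = RT/V_m = (8.314)(712.8)/0.420 = 14110.0 kPa
vdW: P = RT/(V_m − b) − a/V_m² = 5926.22/0.387600 − 138/0.176400 = 15289.5 − 782.313 = 14507.2 kPa
ΔP = 14507.2 − 14110.0 = 397 kPa

ΔP ≈ 397 kPa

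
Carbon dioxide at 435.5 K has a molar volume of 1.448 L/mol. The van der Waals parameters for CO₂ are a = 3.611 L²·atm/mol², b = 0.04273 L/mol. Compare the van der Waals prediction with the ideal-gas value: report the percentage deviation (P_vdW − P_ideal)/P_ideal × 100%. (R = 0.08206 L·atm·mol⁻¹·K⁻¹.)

Ideal: P_ideal = RT/V_m = (0.08206)(435.5)/1.448 = 24.6803 atm
vdW: P = RT/(V_m − b) − a/V_m² = 35.7371/1.40527 − 3.611/2.09670 = 25.4308 − 1.72223 = 23.7086 atm
% deviation = (23.7086 − 24.6803)/24.6803 × 100% = -3.94%

-3.94 %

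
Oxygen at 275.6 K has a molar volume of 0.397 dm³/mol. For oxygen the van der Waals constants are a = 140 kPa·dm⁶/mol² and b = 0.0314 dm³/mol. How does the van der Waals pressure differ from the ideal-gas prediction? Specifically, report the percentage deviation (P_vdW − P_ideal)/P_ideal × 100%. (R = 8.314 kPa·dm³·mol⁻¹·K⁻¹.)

-6.80 %

Ideal: P_ideal = RT/V_m = (8.314)(275.6)/0.397 = 5771.63 kPa
vdW: P = RT/(V_m − b) − a/V_m² = 2291.34/0.365600 − 140/0.157609 = 6267.34 − 888.274 = 5379.07 kPa
% deviation = (5379.07 − 5771.63)/5771.63 × 100% = -6.80%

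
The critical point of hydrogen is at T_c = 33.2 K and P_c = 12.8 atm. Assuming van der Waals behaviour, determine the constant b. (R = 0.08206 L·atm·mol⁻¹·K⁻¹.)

From T_c = 8a/(27Rb) and P_c = a/(27b²): b = R T_c/(8 P_c).
b = (0.08206)(33.2)/(8×12.8) = 2.7244/102.40 = 0.02661 L/mol

b ≈ 0.02661 L/mol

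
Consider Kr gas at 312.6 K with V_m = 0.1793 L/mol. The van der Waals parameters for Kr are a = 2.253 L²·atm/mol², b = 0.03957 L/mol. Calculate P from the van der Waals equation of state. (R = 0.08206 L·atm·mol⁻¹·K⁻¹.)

P = RT/(V_m − b) − a/V_m²
RT/(V_m − b) = (0.08206)(312.6)/(0.1793 − 0.03957) = 25.652/0.13973 = 183.58 atm
a/V_m² = 2.253/(0.1793)² = 70.081 atm
P = 183.58 − 70.081 = 113.5 atm

P ≈ 113.5 atm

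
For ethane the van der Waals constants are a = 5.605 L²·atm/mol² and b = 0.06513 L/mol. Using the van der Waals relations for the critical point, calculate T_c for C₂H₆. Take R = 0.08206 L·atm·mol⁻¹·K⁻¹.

For a van der Waals gas, T_c = 8a/(27Rb).
T_c = 8×5.605/(27×0.08206×0.06513) = 44.840/0.14430 = 310.7 K

T_c ≈ 310.7 K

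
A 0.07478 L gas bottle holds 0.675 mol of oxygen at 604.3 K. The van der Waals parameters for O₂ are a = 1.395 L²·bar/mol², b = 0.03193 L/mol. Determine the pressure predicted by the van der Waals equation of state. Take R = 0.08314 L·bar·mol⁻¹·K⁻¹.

P = nRT/(V − nb) − a n²/V²
nRT/(V − nb) = (0.675)(0.08314)(604.3)/(0.07478 − 0.675×0.03193) = 33.913/0.053227 = 637.14 bar
a n²/V² = (1.395)(0.675)²/(0.07478)² = 113.66 bar
P = 637.14 − 113.66 = 523.5 bar

P ≈ 523.5 bar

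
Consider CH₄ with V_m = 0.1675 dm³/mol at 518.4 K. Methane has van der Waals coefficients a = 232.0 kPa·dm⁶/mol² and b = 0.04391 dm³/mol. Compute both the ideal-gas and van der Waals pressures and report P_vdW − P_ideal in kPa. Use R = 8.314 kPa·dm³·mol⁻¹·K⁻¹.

Ideal: P_ideal = RT/V_m = (8.314)(518.4)/0.1675 = 25731.2 kPa
vdW: P = RT/(V_m − b) − a/V_m² = 4309.98/0.123590 − 232.0/0.0280563 = 34873.2 − 8269.09 = 26604.1 kPa
ΔP = 26604.1 − 25731.2 = 873 kPa

ΔP ≈ 873 kPa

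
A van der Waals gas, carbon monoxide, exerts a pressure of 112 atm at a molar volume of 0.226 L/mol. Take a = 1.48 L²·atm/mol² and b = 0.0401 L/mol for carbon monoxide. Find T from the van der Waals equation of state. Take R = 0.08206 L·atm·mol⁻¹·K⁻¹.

T ≈ 319.4 K

T = (P + a/V_m²)(V_m − b)/R
P + a/V_m² = 112 + 1.48/(0.226)² = 140.98 atm
V_m − b = 0.226 − 0.0401 = 0.18590 L/mol
T = (140.98)(0.18590)/0.08206 = 319.4 K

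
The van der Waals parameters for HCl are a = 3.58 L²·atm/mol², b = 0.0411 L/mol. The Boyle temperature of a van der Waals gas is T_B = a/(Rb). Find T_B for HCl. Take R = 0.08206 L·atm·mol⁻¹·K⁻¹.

T_B ≈ 1061 K

For a van der Waals gas the second virial coefficient B₂ = b − a/(RT) vanishes at T_B = a/(Rb).
T_B = 3.58/(0.08206×0.0411) = 3.58/0.0033727 = 1061 K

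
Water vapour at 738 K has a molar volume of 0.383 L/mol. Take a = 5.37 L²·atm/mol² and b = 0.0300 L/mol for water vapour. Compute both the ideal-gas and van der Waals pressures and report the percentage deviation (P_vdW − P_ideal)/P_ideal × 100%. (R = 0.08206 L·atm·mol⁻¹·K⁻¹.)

-14.65 %

Ideal: P_ideal = RT/V_m = (0.08206)(738)/0.383 = 158.121 atm
vdW: P = RT/(V_m − b) − a/V_m² = 60.5603/0.353000 − 5.37/0.146689 = 171.559 − 36.6081 = 134.951 atm
% deviation = (134.951 − 158.121)/158.121 × 100% = -14.65%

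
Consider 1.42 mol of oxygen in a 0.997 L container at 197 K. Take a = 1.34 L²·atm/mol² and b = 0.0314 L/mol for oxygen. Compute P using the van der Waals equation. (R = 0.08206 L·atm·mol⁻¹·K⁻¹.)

P = nRT/(V − nb) − a n²/V²
nRT/(V − nb) = (1.42)(0.08206)(197)/(0.997 − 1.42×0.0314) = 22.955/0.95241 = 24.102 atm
a n²/V² = (1.34)(1.42)²/(0.997)² = 2.7183 atm
P = 24.102 − 2.7183 = 21.38 atm

P ≈ 21.38 atm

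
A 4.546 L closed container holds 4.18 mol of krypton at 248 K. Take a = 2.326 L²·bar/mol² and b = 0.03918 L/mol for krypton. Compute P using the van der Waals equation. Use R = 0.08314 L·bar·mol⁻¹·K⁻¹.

P = nRT/(V − nb) − a n²/V²
nRT/(V − nb) = (4.18)(0.08314)(248)/(4.546 − 4.18×0.03918) = 86.186/4.3822 = 19.667 bar
a n²/V² = (2.326)(4.18)²/(4.546)² = 1.9665 bar
P = 19.667 − 1.9665 = 17.70 bar

P ≈ 17.70 bar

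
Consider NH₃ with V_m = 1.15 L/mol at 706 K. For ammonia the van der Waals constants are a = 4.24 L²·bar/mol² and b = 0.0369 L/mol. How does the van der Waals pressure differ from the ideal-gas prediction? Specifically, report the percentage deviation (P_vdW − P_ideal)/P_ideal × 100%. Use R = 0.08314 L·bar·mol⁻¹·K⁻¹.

-2.97 %

Ideal: P_ideal = RT/V_m = (0.08314)(706)/1.15 = 51.0407 bar
vdW: P = RT/(V_m − b) − a/V_m² = 58.6968/1.11310 − 4.24/1.32250 = 52.7327 − 3.20605 = 49.5267 bar
% deviation = (49.5267 − 51.0407)/51.0407 × 100% = -2.97%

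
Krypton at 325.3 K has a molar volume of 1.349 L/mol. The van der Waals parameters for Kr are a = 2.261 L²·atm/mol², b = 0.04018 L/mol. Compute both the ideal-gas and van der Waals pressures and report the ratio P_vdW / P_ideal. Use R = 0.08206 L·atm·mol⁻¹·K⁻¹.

P_vdW / P_ideal ≈ 0.9679

Ideal: P_ideal = RT/V_m = (0.08206)(325.3)/1.349 = 19.7881 atm
vdW: P = RT/(V_m − b) − a/V_m² = 26.6941/1.30882 − 2.261/1.81980 = 20.3955 − 1.24244 = 19.1531 atm
Ratio = 19.1531/19.7881 = 0.9679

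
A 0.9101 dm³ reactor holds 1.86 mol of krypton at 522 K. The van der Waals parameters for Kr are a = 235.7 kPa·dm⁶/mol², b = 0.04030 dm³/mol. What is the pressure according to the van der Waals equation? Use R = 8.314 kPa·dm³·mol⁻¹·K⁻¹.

P ≈ 8681 kPa

P = nRT/(V − nb) − a n²/V²
nRT/(V − nb) = (1.86)(8.314)(522)/(0.9101 − 1.86×0.04030) = 8072.2/0.83514 = 9665.7 kPa
a n²/V² = (235.7)(1.86)²/(0.9101)² = 984.48 kPa
P = 9665.7 − 984.48 = 8681 kPa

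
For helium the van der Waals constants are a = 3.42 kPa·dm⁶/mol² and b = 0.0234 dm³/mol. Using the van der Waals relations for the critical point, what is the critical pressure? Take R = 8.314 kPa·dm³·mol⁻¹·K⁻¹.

For a van der Waals gas, P_c = a/(27b²).
P_c = 3.42/(27×(0.0234)²) = 3.42/0.014784 = 231.3 kPa

P_c ≈ 231.3 kPa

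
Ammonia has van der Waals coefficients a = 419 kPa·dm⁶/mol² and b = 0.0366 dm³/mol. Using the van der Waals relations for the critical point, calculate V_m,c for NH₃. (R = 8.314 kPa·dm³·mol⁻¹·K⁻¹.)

For a van der Waals gas, V_m,c = 3b.
V_m,c = 3×0.0366 = 0.1098 dm³/mol

V_m,c ≈ 0.1098 dm³/mol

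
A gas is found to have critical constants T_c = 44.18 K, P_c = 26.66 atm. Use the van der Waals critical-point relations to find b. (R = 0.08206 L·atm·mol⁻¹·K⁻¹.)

From T_c = 8a/(27Rb) and P_c = a/(27b²): b = R T_c/(8 P_c).
b = (0.08206)(44.18)/(8×26.66) = 3.6254/213.28 = 0.01700 L/mol

b ≈ 0.01700 L/mol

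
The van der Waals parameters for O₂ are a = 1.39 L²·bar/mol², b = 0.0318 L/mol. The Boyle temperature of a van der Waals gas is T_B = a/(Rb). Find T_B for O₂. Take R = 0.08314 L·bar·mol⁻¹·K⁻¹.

T_B ≈ 525.7 K

For a van der Waals gas the second virial coefficient B₂ = b − a/(RT) vanishes at T_B = a/(Rb).
T_B = 1.39/(0.08314×0.0318) = 1.39/0.0026439 = 525.7 K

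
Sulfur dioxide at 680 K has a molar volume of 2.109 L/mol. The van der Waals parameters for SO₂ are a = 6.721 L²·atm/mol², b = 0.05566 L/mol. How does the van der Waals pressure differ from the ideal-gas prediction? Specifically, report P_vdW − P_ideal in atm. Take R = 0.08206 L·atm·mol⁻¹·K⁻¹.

Ideal: P_ideal = RT/V_m = (0.08206)(680)/2.109 = 26.4584 atm
vdW: P = RT/(V_m − b) − a/V_m² = 55.8008/2.05334 − 6.721/4.44788 = 27.1756 − 1.51106 = 25.6645 atm
ΔP = 25.6645 − 26.4584 = -0.794 atm

ΔP ≈ -0.794 atm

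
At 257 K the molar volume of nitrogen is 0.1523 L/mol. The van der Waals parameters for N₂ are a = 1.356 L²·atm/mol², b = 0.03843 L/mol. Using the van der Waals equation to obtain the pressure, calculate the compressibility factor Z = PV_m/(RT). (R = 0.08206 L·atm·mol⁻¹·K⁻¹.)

Z ≈ 0.9153

P = RT/(V_m − b) − a/V_m² = (0.08206)(257)/(0.1523 − 0.03843) − 1.356/(0.1523)²
  = 21.089/0.11387 − 58.460 = 185.20 − 58.460 = 126.74 atm
Z = PV_m/(RT) = (126.74)(0.1523)/((0.08206)(257)) = 19.303/21.089 = 0.9153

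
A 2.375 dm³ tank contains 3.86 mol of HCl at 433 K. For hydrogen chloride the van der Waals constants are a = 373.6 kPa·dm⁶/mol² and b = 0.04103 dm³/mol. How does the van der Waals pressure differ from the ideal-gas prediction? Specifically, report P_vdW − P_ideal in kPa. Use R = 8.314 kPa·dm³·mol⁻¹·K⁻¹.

ΔP ≈ -568.8 kPa

Ideal: P_ideal = nRT/V = (3.86)(8.314)(433)/2.375 = 5850.89 kPa
vdW: P = nRT/(V − nb) − a n²/V² = 13895.9/2.21662 − 5566.49/5.64063 = 6268.96 − 986.856 = 5282.10 kPa
ΔP = 5282.10 − 5850.89 = -568.8 kPa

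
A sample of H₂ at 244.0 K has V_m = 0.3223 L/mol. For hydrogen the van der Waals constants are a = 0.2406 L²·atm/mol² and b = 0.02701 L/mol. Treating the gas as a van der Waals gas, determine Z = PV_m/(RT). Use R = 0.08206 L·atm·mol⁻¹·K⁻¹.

P = RT/(V_m − b) − a/V_m² = (0.08206)(244.0)/(0.3223 − 0.02701) − 0.2406/(0.3223)²
  = 20.023/0.29529 − 2.3162 = 67.808 − 2.3162 = 65.492 atm
Z = PV_m/(RT) = (65.492)(0.3223)/((0.08206)(244.0)) = 21.108/20.023 = 1.054

Z ≈ 1.054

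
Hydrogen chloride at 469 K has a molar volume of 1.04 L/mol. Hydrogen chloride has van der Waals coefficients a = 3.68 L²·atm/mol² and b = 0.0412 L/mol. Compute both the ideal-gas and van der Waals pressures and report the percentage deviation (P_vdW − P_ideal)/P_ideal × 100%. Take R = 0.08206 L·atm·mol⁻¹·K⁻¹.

-5.07 %

Ideal: P_ideal = RT/V_m = (0.08206)(469)/1.04 = 37.0059 atm
vdW: P = RT/(V_m − b) − a/V_m² = 38.4861/0.998800 − 3.68/1.08160 = 38.5323 − 3.40237 = 35.1299 atm
% deviation = (35.1299 − 37.0059)/37.0059 × 100% = -5.07%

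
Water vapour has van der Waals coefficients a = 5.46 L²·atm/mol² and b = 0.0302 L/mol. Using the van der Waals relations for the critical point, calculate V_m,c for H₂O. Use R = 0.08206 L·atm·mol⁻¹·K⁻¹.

For a van der Waals gas, V_m,c = 3b.
V_m,c = 3×0.0302 = 0.09060 L/mol

V_m,c ≈ 0.09060 L/mol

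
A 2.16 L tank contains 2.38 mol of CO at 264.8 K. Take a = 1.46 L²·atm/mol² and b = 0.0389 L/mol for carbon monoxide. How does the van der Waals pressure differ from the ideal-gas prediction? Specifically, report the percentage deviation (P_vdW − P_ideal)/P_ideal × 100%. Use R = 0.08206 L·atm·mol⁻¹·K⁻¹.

Ideal: P_ideal = nRT/V = (2.38)(0.08206)(264.8)/2.16 = 23.9427 atm
vdW: P = nRT/(V − nb) − a n²/V² = 51.7162/2.06742 − 8.27002/4.66560 = 25.0148 − 1.77255 = 23.2423 atm
% deviation = (23.2423 − 23.9427)/23.9427 × 100% = -2.93%

-2.93 %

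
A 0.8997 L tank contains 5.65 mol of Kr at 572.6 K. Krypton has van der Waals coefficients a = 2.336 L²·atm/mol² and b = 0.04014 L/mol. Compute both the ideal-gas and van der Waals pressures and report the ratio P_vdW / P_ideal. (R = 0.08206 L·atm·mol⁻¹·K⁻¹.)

P_vdW / P_ideal ≈ 1.025

Ideal: P_ideal = nRT/V = (5.65)(0.08206)(572.6)/0.8997 = 295.076 atm
vdW: P = nRT/(V − nb) − a n²/V² = 265.480/0.672909 − 74.5710/0.809460 = 394.526 − 92.1244 = 302.402 atm
Ratio = 302.402/295.076 = 1.025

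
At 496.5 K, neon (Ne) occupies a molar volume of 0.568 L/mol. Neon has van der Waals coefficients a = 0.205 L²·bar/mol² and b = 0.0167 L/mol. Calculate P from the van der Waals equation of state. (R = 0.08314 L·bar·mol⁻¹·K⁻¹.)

P = RT/(V_m − b) − a/V_m²
RT/(V_m − b) = (0.08314)(496.5)/(0.568 − 0.0167) = 41.279/0.55130 = 74.876 bar
a/V_m² = 0.205/(0.568)² = 0.63541 bar
P = 74.876 − 0.63541 = 74.24 bar

P ≈ 74.24 bar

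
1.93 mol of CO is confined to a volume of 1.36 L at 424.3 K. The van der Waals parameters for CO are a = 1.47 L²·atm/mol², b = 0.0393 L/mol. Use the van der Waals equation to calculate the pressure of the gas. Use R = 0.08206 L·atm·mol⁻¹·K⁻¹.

P ≈ 49.37 atm

P = nRT/(V − nb) − a n²/V²
nRT/(V − nb) = (1.93)(0.08206)(424.3)/(1.36 − 1.93×0.0393) = 67.199/1.2842 = 52.328 atm
a n²/V² = (1.47)(1.93)²/(1.36)² = 2.9604 atm
P = 52.328 − 2.9604 = 49.37 atm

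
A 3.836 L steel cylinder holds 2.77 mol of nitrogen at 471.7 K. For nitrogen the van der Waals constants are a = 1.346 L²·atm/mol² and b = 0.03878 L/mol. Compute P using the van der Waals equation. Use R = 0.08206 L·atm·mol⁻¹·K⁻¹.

P ≈ 28.05 atm

P = nRT/(V − nb) − a n²/V²
nRT/(V − nb) = (2.77)(0.08206)(471.7)/(3.836 − 2.77×0.03878) = 107.22/3.7286 = 28.756 atm
a n²/V² = (1.346)(2.77)²/(3.836)² = 0.70186 atm
P = 28.756 − 0.70186 = 28.05 atm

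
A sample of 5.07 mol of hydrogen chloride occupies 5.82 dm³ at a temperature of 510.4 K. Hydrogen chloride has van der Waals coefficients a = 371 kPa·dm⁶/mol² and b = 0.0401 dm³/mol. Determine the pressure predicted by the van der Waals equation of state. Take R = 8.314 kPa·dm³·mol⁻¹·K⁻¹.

P ≈ 3549 kPa

P = nRT/(V − nb) − a n²/V²
nRT/(V − nb) = (5.07)(8.314)(510.4)/(5.82 − 5.07×0.0401) = 21514/5.6167 = 3830.4 kPa
a n²/V² = (371)(5.07)²/(5.82)² = 281.54 kPa
P = 3830.4 − 281.54 = 3549 kPa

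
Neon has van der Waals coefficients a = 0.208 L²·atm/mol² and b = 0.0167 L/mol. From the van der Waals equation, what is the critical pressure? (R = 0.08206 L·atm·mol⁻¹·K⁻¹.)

For a van der Waals gas, P_c = a/(27b²).
P_c = 0.208/(27×(0.0167)²) = 0.208/0.0075300 = 27.62 atm

P_c ≈ 27.62 atm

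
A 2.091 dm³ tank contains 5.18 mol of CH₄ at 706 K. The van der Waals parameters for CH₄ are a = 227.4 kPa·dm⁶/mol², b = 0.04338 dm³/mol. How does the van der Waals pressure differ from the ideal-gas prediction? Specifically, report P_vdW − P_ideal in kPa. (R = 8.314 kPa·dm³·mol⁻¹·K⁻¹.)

ΔP ≈ 355 kPa

Ideal: P_ideal = nRT/V = (5.18)(8.314)(706)/2.091 = 14540.9 kPa
vdW: P = nRT/(V − nb) − a n²/V² = 30405.0/1.86629 − 6101.69/4.37228 = 16291.7 − 1395.54 = 14896.2 kPa
ΔP = 14896.2 − 14540.9 = 355 kPa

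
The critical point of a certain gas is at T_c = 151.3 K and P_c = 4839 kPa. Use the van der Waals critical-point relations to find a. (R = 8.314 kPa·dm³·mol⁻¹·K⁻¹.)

From T_c = 8a/(27Rb) and P_c = a/(27b²): a = 27 R² T_c²/(64 P_c).
a = 27×(8.314)²×(151.3)²/(64×4839) = 42722992/309696 = 138.0 kPa·dm⁶/mol²

a ≈ 138.0 kPa·dm⁶/mol²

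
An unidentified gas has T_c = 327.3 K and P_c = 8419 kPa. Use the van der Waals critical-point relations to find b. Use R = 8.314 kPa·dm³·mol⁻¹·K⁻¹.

b ≈ 0.04040 dm³/mol

From T_c = 8a/(27Rb) and P_c = a/(27b²): b = R T_c/(8 P_c).
b = (8.314)(327.3)/(8×8419) = 2721.2/67352 = 0.04040 dm³/mol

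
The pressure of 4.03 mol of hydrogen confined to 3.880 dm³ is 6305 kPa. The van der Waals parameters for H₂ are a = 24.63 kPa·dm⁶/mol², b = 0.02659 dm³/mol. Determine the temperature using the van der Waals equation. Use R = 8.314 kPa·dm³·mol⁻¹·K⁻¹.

T ≈ 713.0 K

T = (P + a n²/V²)(V − nb)/(nR)
P + a n²/V² = 6305 + (24.63)(4.03)²/(3.880)² = 6331.6 kPa
V − nb = 3.880 − (4.03)(0.02659) = 3.7728 dm³
T = (6331.6)(3.7728)/((4.03)(8.314)) = 713.0 K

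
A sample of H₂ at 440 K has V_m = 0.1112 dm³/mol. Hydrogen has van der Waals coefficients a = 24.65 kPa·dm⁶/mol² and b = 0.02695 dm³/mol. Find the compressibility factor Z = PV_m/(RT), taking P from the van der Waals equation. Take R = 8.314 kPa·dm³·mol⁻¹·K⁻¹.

Z ≈ 1.259

P = RT/(V_m − b) − a/V_m² = (8.314)(440)/(0.1112 − 0.02695) − 24.65/(0.1112)²
  = 3658.2/0.084250 − 1993.5 = 43421 − 1993.5 = 41428 kPa
Z = PV_m/(RT) = (41428)(0.1112)/((8.314)(440)) = 4606.8/3658.2 = 1.259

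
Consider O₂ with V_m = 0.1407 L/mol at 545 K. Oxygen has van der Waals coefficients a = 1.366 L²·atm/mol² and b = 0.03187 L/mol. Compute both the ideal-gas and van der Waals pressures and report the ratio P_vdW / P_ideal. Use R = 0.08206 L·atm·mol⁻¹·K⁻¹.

P_vdW / P_ideal ≈ 1.076

Ideal: P_ideal = RT/V_m = (0.08206)(545)/0.1407 = 317.859 atm
vdW: P = RT/(V_m − b) − a/V_m² = 44.7227/0.108830 − 1.366/0.0197965 = 410.941 − 69.0021 = 341.939 atm
Ratio = 341.939/317.859 = 1.076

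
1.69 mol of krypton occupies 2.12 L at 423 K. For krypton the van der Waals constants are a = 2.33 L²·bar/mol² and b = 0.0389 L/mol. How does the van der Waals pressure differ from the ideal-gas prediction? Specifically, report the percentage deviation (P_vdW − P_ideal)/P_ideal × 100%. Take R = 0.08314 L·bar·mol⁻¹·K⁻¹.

Ideal: P_ideal = nRT/V = (1.69)(0.08314)(423)/2.12 = 28.0350 bar
vdW: P = nRT/(V − nb) − a n²/V² = 59.4343/2.05426 − 6.65471/4.49440 = 28.9322 − 1.48067 = 27.4515 bar
% deviation = (27.4515 − 28.0350)/28.0350 × 100% = -2.08%

-2.08 %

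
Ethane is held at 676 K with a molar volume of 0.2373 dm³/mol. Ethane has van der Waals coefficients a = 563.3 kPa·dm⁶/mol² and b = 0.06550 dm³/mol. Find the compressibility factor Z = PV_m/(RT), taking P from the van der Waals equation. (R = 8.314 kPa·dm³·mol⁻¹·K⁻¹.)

P = RT/(V_m − b) − a/V_m² = (8.314)(676)/(0.2373 − 0.06550) − 563.3/(0.2373)²
  = 5620.3/0.17180 − 10003 = 32714 − 10003 = 22711 kPa
Z = PV_m/(RT) = (22711)(0.2373)/((8.314)(676)) = 5389.3/5620.3 = 0.9589

Z ≈ 0.9589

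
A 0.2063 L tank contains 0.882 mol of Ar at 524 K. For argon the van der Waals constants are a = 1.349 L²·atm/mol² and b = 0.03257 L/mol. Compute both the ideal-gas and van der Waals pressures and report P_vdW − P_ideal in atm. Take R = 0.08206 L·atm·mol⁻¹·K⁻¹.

Ideal: P_ideal = nRT/V = (0.882)(0.08206)(524)/0.2063 = 183.837 atm
vdW: P = nRT/(V − nb) − a n²/V² = 37.9255/0.177573 − 1.04942/0.0425597 = 213.577 − 24.6576 = 188.919 atm
ΔP = 188.919 − 183.837 = 5.08 atm

ΔP ≈ 5.08 atm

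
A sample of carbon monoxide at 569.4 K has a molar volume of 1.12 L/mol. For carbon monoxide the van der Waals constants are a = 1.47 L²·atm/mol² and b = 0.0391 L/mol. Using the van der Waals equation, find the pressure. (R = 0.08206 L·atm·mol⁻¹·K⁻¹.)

P = RT/(V_m − b) − a/V_m²
RT/(V_m − b) = (0.08206)(569.4)/(1.12 − 0.0391) = 46.725/1.0809 = 43.228 atm
a/V_m² = 1.47/(1.12)² = 1.1719 atm
P = 43.228 − 1.1719 = 42.06 atm

P ≈ 42.06 atm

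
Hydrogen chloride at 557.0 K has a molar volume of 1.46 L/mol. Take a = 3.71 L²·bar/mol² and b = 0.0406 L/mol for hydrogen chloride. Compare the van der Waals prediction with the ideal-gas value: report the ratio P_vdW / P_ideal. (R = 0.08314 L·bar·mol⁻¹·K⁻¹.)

P_vdW / P_ideal ≈ 0.9737

Ideal: P_ideal = RT/V_m = (0.08314)(557.0)/1.46 = 31.7185 bar
vdW: P = RT/(V_m − b) − a/V_m² = 46.3090/1.41940 − 3.71/2.13160 = 32.6258 − 1.74048 = 30.8853 bar
Ratio = 30.8853/31.7185 = 0.9737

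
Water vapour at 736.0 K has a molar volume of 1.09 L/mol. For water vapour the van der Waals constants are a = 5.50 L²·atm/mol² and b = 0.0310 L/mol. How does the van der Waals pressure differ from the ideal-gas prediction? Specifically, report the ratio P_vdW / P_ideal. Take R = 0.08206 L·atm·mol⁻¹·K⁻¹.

Ideal: P_ideal = RT/V_m = (0.08206)(736.0)/1.09 = 55.4093 atm
vdW: P = RT/(V_m − b) − a/V_m² = 60.3962/1.05900 − 5.50/1.18810 = 57.0314 − 4.62924 = 52.4022 atm
Ratio = 52.4022/55.4093 = 0.9457

P_vdW / P_ideal ≈ 0.9457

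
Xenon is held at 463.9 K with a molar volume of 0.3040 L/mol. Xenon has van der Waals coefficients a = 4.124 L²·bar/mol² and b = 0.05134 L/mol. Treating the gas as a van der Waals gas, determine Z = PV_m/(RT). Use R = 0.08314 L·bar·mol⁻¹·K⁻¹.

P = RT/(V_m − b) − a/V_m² = (0.08314)(463.9)/(0.3040 − 0.05134) − 4.124/(0.3040)²
  = 38.569/0.25266 − 44.624 = 152.65 − 44.624 = 108.03 bar
Z = PV_m/(RT) = (108.03)(0.3040)/((0.08314)(463.9)) = 32.841/38.569 = 0.8515

Z ≈ 0.8515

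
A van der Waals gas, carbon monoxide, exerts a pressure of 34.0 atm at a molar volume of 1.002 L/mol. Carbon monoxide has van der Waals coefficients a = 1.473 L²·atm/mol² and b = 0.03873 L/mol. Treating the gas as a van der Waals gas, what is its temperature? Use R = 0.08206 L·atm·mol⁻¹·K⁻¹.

T ≈ 416.3 K

T = (P + a/V_m²)(V_m − b)/R
P + a/V_m² = 34.0 + 1.473/(1.002)² = 35.467 atm
V_m − b = 1.002 − 0.03873 = 0.96327 L/mol
T = (35.467)(0.96327)/0.08206 = 416.3 K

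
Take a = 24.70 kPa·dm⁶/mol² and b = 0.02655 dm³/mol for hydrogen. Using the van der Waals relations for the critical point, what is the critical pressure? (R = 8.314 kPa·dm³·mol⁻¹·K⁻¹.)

P_c ≈ 1298 kPa

For a van der Waals gas, P_c = a/(27b²).
P_c = 24.70/(27×(0.02655)²) = 24.70/0.019032 = 1298 kPa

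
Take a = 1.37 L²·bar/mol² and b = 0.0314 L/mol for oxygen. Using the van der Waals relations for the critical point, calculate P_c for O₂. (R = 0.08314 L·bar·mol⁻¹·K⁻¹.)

For a van der Waals gas, P_c = a/(27b²).
P_c = 1.37/(27×(0.0314)²) = 1.37/0.026621 = 51.46 bar

P_c ≈ 51.46 bar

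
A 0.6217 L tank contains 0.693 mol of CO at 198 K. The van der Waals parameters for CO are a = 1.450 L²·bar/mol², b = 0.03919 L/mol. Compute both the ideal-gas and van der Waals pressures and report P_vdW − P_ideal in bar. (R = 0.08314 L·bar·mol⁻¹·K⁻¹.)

Ideal: P_ideal = nRT/V = (0.693)(0.08314)(198)/0.6217 = 18.3496 bar
vdW: P = nRT/(V − nb) − a n²/V² = 11.4080/0.594541 − 0.696361/0.386511 = 19.1879 − 1.80166 = 17.3862 bar
ΔP = 17.3862 − 18.3496 = -0.963 bar

ΔP ≈ -0.963 bar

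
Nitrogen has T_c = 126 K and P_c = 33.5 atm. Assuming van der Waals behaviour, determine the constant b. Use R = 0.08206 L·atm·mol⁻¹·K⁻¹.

b ≈ 0.03858 L/mol

From T_c = 8a/(27Rb) and P_c = a/(27b²): b = R T_c/(8 P_c).
b = (0.08206)(126)/(8×33.5) = 10.340/268.00 = 0.03858 L/mol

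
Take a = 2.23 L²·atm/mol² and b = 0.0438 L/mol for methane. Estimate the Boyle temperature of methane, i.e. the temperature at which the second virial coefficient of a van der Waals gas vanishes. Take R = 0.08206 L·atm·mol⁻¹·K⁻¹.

T_B ≈ 620.4 K

For a van der Waals gas the second virial coefficient B₂ = b − a/(RT) vanishes at T_B = a/(Rb).
T_B = 2.23/(0.08206×0.0438) = 2.23/0.0035942 = 620.4 K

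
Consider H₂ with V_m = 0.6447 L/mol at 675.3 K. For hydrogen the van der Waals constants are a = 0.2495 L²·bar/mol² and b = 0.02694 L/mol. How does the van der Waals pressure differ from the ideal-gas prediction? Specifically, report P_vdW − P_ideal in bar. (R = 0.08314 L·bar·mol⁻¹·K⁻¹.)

Ideal: P_ideal = RT/V_m = (0.08314)(675.3)/0.6447 = 87.0862 bar
vdW: P = RT/(V_m − b) − a/V_m² = 56.1444/0.617760 − 0.2495/0.415638 = 90.8838 − 0.600282 = 90.2835 bar
ΔP = 90.2835 − 87.0862 = 3.197 bar

ΔP ≈ 3.197 bar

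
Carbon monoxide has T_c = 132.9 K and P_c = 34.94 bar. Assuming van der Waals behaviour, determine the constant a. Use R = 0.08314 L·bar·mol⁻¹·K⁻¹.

From T_c = 8a/(27Rb) and P_c = a/(27b²): a = 27 R² T_c²/(64 P_c).
a = 27×(0.08314)²×(132.9)²/(64×34.94) = 3296.4/2236.2 = 1.474 L²·bar/mol²

a ≈ 1.474 L²·bar/mol²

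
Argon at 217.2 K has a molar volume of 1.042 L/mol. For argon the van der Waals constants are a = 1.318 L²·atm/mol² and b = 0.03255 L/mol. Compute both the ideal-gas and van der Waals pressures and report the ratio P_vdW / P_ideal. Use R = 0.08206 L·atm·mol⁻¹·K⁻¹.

P_vdW / P_ideal ≈ 0.9613

Ideal: P_ideal = RT/V_m = (0.08206)(217.2)/1.042 = 17.1050 atm
vdW: P = RT/(V_m − b) − a/V_m² = 17.8234/1.00945 − 1.318/1.08576 = 17.6565 − 1.21390 = 16.4426 atm
Ratio = 16.4426/17.1050 = 0.9613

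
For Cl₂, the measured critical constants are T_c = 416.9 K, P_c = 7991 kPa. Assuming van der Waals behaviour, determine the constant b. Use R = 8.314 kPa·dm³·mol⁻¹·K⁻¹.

b ≈ 0.05422 dm³/mol

From T_c = 8a/(27Rb) and P_c = a/(27b²): b = R T_c/(8 P_c).
b = (8.314)(416.9)/(8×7991) = 3466.1/63928 = 0.05422 dm³/mol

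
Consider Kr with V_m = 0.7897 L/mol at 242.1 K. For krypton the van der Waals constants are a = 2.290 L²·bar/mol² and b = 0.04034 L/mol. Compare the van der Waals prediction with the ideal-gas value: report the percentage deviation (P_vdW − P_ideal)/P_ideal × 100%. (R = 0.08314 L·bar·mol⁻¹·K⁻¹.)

Ideal: P_ideal = RT/V_m = (0.08314)(242.1)/0.7897 = 25.4884 bar
vdW: P = RT/(V_m − b) − a/V_m² = 20.1282/0.749360 − 2.290/0.623626 = 26.8605 − 3.67207 = 23.1884 bar
% deviation = (23.1884 − 25.4884)/25.4884 × 100% = -9.02%

-9.02 %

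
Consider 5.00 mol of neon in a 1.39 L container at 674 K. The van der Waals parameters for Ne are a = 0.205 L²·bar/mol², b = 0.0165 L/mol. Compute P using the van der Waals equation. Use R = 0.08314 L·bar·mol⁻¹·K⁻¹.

P = nRT/(V − nb) − a n²/V²
nRT/(V − nb) = (5.00)(0.08314)(674)/(1.39 − 5.00×0.0165) = 280.18/1.3075 = 214.29 bar
a n²/V² = (0.205)(5.00)²/(1.39)² = 2.6526 bar
P = 214.29 − 2.6526 = 211.6 bar

P ≈ 211.6 bar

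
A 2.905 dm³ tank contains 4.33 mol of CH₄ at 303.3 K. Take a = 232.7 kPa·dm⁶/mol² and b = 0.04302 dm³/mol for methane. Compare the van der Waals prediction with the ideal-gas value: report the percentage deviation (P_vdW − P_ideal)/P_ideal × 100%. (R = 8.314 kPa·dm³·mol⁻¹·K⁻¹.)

-6.90 %

Ideal: P_ideal = nRT/V = (4.33)(8.314)(303.3)/2.905 = 3758.58 kPa
vdW: P = nRT/(V − nb) − a n²/V² = 10918.7/2.71872 − 4362.87/8.43903 = 4016.12 − 516.987 = 3499.13 kPa
% deviation = (3499.13 − 3758.58)/3758.58 × 100% = -6.90%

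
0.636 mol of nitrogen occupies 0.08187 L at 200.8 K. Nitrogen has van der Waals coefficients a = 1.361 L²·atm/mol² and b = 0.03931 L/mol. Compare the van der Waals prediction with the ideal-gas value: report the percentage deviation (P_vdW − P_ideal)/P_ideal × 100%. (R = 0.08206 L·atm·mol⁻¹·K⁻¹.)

Ideal: P_ideal = nRT/V = (0.636)(0.08206)(200.8)/0.08187 = 128.005 atm
vdW: P = nRT/(V − nb) − a n²/V² = 10.4798/0.0568688 − 0.550519/0.00670270 = 184.280 − 82.1339 = 102.146 atm
% deviation = (102.146 − 128.005)/128.005 × 100% = -20.20%

-20.20 %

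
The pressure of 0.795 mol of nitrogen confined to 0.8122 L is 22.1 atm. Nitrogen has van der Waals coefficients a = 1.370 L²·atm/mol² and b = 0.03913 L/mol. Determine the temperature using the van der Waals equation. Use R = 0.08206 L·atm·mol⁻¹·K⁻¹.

T = (P + a n²/V²)(V − nb)/(nR)
P + a n²/V² = 22.1 + (1.370)(0.795)²/(0.8122)² = 23.413 atm
V − nb = 0.8122 − (0.795)(0.03913) = 0.78109 L
T = (23.413)(0.78109)/((0.795)(0.08206)) = 280.3 K

T ≈ 280.3 K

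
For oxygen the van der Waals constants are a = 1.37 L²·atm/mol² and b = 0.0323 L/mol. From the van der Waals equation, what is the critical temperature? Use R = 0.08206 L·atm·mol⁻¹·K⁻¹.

T_c ≈ 153.1 K

For a van der Waals gas, T_c = 8a/(27Rb).
T_c = 8×1.37/(27×0.08206×0.0323) = 10.960/0.071565 = 153.1 K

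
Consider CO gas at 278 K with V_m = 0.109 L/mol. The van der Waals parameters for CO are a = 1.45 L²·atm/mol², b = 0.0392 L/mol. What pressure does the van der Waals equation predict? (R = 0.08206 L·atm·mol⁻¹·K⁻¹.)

P ≈ 204.8 atm

P = RT/(V_m − b) − a/V_m²
RT/(V_m − b) = (0.08206)(278)/(0.109 − 0.0392) = 22.813/0.069800 = 326.83 atm
a/V_m² = 1.45/(0.109)² = 122.04 atm
P = 326.83 − 122.04 = 204.8 atm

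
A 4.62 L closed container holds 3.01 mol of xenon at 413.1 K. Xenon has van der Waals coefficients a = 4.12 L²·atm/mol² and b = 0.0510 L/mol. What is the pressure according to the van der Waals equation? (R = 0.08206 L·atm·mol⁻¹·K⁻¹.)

P ≈ 21.10 atm

P = nRT/(V − nb) − a n²/V²
nRT/(V − nb) = (3.01)(0.08206)(413.1)/(4.62 − 3.01×0.0510) = 102.04/4.4665 = 22.846 atm
a n²/V² = (4.12)(3.01)²/(4.62)² = 1.7488 atm
P = 22.846 − 1.7488 = 21.10 atm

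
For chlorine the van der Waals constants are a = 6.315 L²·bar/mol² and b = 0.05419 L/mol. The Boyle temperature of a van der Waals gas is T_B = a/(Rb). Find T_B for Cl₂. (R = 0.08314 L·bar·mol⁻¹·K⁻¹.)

T_B ≈ 1402 K

For a van der Waals gas the second virial coefficient B₂ = b − a/(RT) vanishes at T_B = a/(Rb).
T_B = 6.315/(0.08314×0.05419) = 6.315/0.0045054 = 1402 K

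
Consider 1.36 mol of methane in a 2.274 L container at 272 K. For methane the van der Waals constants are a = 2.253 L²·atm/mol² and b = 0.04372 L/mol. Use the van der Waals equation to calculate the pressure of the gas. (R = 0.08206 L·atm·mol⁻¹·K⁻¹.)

P ≈ 12.90 atm

P = nRT/(V − nb) − a n²/V²
nRT/(V − nb) = (1.36)(0.08206)(272)/(2.274 − 1.36×0.04372) = 30.356/2.2145 = 13.708 atm
a n²/V² = (2.253)(1.36)²/(2.274)² = 0.80586 atm
P = 13.708 − 0.80586 = 12.90 atm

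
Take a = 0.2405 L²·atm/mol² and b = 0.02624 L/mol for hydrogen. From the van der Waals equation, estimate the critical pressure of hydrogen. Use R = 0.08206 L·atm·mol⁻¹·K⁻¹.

For a van der Waals gas, P_c = a/(27b²).
P_c = 0.2405/(27×(0.02624)²) = 0.2405/0.018591 = 12.94 atm

P_c ≈ 12.94 atm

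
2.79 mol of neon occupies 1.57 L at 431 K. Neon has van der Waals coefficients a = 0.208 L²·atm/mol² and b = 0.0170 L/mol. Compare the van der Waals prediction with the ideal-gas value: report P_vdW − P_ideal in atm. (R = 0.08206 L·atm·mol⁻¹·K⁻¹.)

Ideal: P_ideal = nRT/V = (2.79)(0.08206)(431)/1.57 = 62.8512 atm
vdW: P = nRT/(V − nb) − a n²/V² = 98.6763/1.52257 − 1.61909/2.46490 = 64.8090 − 0.656858 = 64.1521 atm
ΔP = 64.1521 − 62.8512 = 1.301 atm

ΔP ≈ 1.301 atm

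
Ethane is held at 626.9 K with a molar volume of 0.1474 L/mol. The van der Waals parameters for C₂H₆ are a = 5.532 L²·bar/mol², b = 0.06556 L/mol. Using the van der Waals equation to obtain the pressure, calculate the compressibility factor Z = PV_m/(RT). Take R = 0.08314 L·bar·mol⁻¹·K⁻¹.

Z ≈ 1.081

P = RT/(V_m − b) − a/V_m² = (0.08314)(626.9)/(0.1474 − 0.06556) − 5.532/(0.1474)²
  = 52.120/0.081840 − 254.62 = 636.85 − 254.62 = 382.23 bar
Z = PV_m/(RT) = (382.23)(0.1474)/((0.08314)(626.9)) = 56.341/52.120 = 1.081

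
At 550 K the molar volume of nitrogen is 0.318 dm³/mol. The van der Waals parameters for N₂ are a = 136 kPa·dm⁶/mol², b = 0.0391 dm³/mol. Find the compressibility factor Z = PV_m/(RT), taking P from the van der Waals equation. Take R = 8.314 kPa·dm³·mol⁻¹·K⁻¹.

P = RT/(V_m − b) − a/V_m² = (8.314)(550)/(0.318 − 0.0391) − 136/(0.318)²
  = 4572.7/0.27890 − 1344.9 = 16395 − 1344.9 = 15050 kPa
Z = PV_m/(RT) = (15050)(0.318)/((8.314)(550)) = 4785.9/4572.7 = 1.047

Z ≈ 1.047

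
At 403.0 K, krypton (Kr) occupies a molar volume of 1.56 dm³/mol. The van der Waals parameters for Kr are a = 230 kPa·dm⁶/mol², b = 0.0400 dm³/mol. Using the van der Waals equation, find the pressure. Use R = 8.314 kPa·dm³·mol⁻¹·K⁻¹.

P ≈ 2110 kPa

P = RT/(V_m − b) − a/V_m²
RT/(V_m − b) = (8.314)(403.0)/(1.56 − 0.0400) = 3350.5/1.5200 = 2204.3 kPa
a/V_m² = 230/(1.56)² = 94.510 kPa
P = 2204.3 − 94.510 = 2110 kPa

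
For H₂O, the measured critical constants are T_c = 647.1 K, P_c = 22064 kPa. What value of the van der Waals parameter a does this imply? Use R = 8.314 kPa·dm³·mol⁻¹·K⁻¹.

a ≈ 553.4 kPa·dm⁶/mol²

From T_c = 8a/(27Rb) and P_c = a/(27b²): a = 27 R² T_c²/(64 P_c).
a = 27×(8.314)²×(647.1)²/(64×22064) = 781495720/1412096 = 553.4 kPa·dm⁶/mol²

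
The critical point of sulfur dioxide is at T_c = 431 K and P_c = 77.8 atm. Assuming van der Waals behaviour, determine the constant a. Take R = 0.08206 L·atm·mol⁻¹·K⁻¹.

a ≈ 6.783 L²·atm/mol²

From T_c = 8a/(27Rb) and P_c = a/(27b²): a = 27 R² T_c²/(64 P_c).
a = 27×(0.08206)²×(431)²/(64×77.8) = 33774/4979.2 = 6.783 L²·atm/mol²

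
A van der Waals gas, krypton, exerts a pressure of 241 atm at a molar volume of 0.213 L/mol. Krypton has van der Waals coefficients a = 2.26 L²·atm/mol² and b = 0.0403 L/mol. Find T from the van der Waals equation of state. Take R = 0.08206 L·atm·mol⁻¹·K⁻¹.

T = (P + a/V_m²)(V_m − b)/R
P + a/V_m² = 241 + 2.26/(0.213)² = 290.81 atm
V_m − b = 0.213 − 0.0403 = 0.17270 L/mol
T = (290.81)(0.17270)/0.08206 = 612.0 K

T ≈ 612.0 K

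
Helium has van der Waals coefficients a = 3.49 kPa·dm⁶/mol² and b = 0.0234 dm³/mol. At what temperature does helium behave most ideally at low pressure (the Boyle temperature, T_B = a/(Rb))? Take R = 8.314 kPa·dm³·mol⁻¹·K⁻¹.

For a van der Waals gas the second virial coefficient B₂ = b − a/(RT) vanishes at T_B = a/(Rb).
T_B = 3.49/(8.314×0.0234) = 3.49/0.19455 = 17.94 K

T_B ≈ 17.94 K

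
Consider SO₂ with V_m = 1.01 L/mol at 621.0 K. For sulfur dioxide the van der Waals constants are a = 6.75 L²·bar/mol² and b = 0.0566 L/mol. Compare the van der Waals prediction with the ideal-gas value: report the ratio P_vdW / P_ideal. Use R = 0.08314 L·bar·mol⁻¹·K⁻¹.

Ideal: P_ideal = RT/V_m = (0.08314)(621.0)/1.01 = 51.1188 bar
vdW: P = RT/(V_m − b) − a/V_m² = 51.6299/0.953400 − 6.75/1.02010 = 54.1535 − 6.61700 = 47.5365 bar
Ratio = 47.5365/51.1188 = 0.9299

P_vdW / P_ideal ≈ 0.9299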